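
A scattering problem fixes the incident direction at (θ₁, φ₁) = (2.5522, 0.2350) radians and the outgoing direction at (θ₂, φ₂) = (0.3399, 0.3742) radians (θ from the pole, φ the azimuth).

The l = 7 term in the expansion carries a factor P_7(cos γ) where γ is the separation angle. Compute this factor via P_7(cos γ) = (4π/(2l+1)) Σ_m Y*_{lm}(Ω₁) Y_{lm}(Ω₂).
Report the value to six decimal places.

Summing Y*_{l m}(θ₁,φ₁)·Y_{l m}(θ₂,φ₂) over m ∈ [−7, 7]; prefactor 4π/(2·7+1) = 0.837758:
  [-7]  conj(Y_{7,-7})(Ω₁) = -0.000608+0.008176i ; Y_{7,-7}(Ω₂) = -0.000198-0.000114i ; Δ = +0.000001-0.000002i
  [-6]  conj(Y_{7,-6})(Ω₁) = -0.007345-0.045285i ; Y_{7,-6}(Ω₂) = -0.001513-0.001892i ; Δ = -0.000075+0.000082i
  [-5]  conj(Y_{7,-5})(Ω₁) = +0.059931+0.143428i ; Y_{7,-5}(Ω₂) = -0.004717-0.015239i ; Δ = +0.001903-0.001590i
  [-4]  conj(Y_{7,-4})(Ω₁) = -0.205516-0.281400i ; Y_{7,-4}(Ω₂) = +0.005406-0.072926i ; Δ = -0.021632+0.013466i
  [-3]  conj(Y_{7,-3})(Ω₁) = +0.371577+0.316165i ; Y_{7,-3}(Ω₂) = +0.101822-0.211761i ; Δ = +0.104786-0.046493i
  [-2]  conj(Y_{7,-2})(Ω₁) = -0.260539-0.132345i ; Y_{7,-2}(Ω₂) = +0.362883-0.336977i ; Δ = -0.139142+0.039770i
  [-1]  conj(Y_{7,-1})(Ω₁) = -0.225217-0.053922i ; Y_{7,-1}(Ω₂) = +0.499077-0.195989i ; Δ = -0.122969+0.017229i
  [+0]  conj(Y_{7,0})(Ω₁) = +0.379520-0.000000i ; Y_{7,0}(Ω₂) = -0.081058+0.000000i ; Δ = -0.030763+0.000000i
  [+1]  conj(Y_{7,1})(Ω₁) = +0.225217-0.053922i ; Y_{7,1}(Ω₂) = -0.499077-0.195989i ; Δ = -0.122969-0.017229i
  [+2]  conj(Y_{7,2})(Ω₁) = -0.260539+0.132345i ; Y_{7,2}(Ω₂) = +0.362883+0.336977i ; Δ = -0.139142-0.039770i
  [+3]  conj(Y_{7,3})(Ω₁) = -0.371577+0.316165i ; Y_{7,3}(Ω₂) = -0.101822-0.211761i ; Δ = +0.104786+0.046493i
  [+4]  conj(Y_{7,4})(Ω₁) = -0.205516+0.281400i ; Y_{7,4}(Ω₂) = +0.005406+0.072926i ; Δ = -0.021632-0.013466i
  [+5]  conj(Y_{7,5})(Ω₁) = -0.059931+0.143428i ; Y_{7,5}(Ω₂) = +0.004717-0.015239i ; Δ = +0.001903+0.001590i
  [+6]  conj(Y_{7,6})(Ω₁) = -0.007345+0.045285i ; Y_{7,6}(Ω₂) = -0.001513+0.001892i ; Δ = -0.000075-0.000082i
  [+7]  conj(Y_{7,7})(Ω₁) = +0.000608+0.008176i ; Y_{7,7}(Ω₂) = +0.000198-0.000114i ; Δ = +0.000001+0.000002i
Total Σ_m = -0.385019+0.000000i. Multiply by 0.837758: -0.322552+0.000000i. P_7(cos γ) = -0.322552

-0.322552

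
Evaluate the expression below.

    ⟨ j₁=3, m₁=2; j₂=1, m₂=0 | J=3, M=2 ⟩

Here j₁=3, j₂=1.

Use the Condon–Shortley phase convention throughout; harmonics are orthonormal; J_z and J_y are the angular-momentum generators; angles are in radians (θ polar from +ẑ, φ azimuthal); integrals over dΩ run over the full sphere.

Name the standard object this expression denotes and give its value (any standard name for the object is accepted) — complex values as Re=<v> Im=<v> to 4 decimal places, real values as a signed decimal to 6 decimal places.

Clebsch–Gordan coefficient, +√(1/3) ≈ +0.577350

This is a Clebsch–Gordan (vector-coupling) coefficient.
j₁+j₂−J=1  J+j₁−j₂=5  J−j₁+j₂=1  j₁+j₂+J+1=8
(j₁±m₁, j₂±m₂, J±M) = (5,1,1,1,5,1)
P² = 300
sum k=0..1:
  [0] +1/24 = 1/24
  [1] −1/120 = -1/120
S = 1/30
C² = P²·S² = 1/3 ; C = +0.577350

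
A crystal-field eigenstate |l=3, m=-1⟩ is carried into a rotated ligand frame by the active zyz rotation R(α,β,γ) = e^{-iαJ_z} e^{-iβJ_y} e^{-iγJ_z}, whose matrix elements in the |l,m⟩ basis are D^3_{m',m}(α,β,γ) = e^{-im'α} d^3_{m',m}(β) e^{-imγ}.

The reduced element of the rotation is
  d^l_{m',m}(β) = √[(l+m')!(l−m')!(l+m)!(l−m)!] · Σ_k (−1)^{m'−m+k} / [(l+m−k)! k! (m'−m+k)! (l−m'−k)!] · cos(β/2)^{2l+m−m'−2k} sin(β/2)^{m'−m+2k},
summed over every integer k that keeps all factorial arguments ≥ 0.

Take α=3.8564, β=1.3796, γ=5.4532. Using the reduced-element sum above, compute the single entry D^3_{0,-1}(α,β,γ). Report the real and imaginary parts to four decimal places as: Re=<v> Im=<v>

D^3_{0,-1}(3.8564,1.3796,5.4532) = e^{-i·0·3.8564}·d^3_{0,-1}(1.3796)·e^{-i·-1·5.4532}. Compute d first:
Half-angle: c=0.771373, s=0.636383. N=√(6·6·2·24)=41.569219
k∈{0,1,2} keeps every argument non-negative
  k=0: (−1)^1·41.5692/(12)·0.7714^5·0.6364^1 = -0.602049
  k=1: (−1)^2·41.5692/(4)·0.7714^3·0.6364^3 = +1.229310
  k=2: (−1)^3·41.5692/(12)·0.7714^1·0.6364^5 = -0.278900
d^3_{0,-1}(1.3796) = -0.602049 +1.229310 -0.278900 = +0.348361
D = (+1.000000+0.000000i)·(+0.348361)·(+0.674887-0.737921i) = +0.235104-0.257063i

Re=0.2351 Im=-0.2571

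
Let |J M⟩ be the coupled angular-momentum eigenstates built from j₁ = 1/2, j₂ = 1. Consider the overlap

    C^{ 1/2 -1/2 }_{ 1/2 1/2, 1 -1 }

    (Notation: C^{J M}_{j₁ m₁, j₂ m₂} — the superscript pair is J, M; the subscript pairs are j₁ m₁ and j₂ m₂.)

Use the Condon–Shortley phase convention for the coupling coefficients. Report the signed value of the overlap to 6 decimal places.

j₁+j₂−J=1  J+j₁−j₂=0  J−j₁+j₂=1  j₁+j₂+J+1=3
(j₁±m₁, j₂±m₂, J±M) = (1,0,0,2,0,1)
P² = 2/3
sum k=0..0:
  [0] +1/1 = 1
S = 1
C² = P²·S² = 2/3 ; C = +0.816497

+√(2/3) = +0.816497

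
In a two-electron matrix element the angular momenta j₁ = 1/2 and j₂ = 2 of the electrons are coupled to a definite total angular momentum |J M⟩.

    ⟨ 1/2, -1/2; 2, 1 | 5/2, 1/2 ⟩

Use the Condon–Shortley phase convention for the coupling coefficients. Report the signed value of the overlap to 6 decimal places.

triangle: 0!·1!·4!/6! = 24/720
(j±m)!: 0!·1!·3!·1!·3!·2! = 72
prefactor² = (2J+1)·Δ·N² = 72/5
  k=0: +1/(0!·0!·1!·3!·0!·1!) = 1/6
Σ = 1/6  ⇒  CG² = 72/5·(1/6)² = 2/5
CG = +√(2/5) = +0.632456

+√(2/5) ≈ +0.632456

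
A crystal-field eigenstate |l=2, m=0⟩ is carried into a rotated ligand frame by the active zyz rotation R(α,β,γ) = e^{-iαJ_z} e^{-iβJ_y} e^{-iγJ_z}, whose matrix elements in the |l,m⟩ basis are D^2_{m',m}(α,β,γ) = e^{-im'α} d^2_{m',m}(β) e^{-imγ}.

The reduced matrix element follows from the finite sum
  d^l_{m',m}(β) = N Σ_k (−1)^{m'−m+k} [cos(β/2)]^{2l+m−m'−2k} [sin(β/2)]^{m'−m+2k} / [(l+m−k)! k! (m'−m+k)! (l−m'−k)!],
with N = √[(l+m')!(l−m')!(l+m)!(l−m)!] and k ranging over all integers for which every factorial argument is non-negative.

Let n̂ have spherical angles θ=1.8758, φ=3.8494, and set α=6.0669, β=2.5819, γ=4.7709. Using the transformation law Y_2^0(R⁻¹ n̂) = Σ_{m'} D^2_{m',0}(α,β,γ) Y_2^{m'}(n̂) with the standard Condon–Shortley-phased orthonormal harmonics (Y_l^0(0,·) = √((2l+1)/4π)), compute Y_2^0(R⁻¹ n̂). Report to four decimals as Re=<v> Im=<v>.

Re=-0.3130 Im=0.0000

Need the full column D^2_{m',0} for m'=−2..2 at α=6.0669, β=2.5819, γ=4.7709.
cos(β/2)=0.276208, sin(β/2)=0.961098
d^2_{-2,0}: single k=2 term ⇒ +0.172617;  D = +0.156717-0.072362i
d^2_{-1,0}: k∈[1..2] ⇒ +0.049608 -0.600641 = -0.551033;  D = -0.538194+0.118253i
d^2_{0,0}: k∈[0..2] ⇒ +0.005820 -0.281882 +0.853239 = +0.577177;  D = +0.577177+0.000000i
d^2_{1,0}: k∈[0..1] ⇒ -0.049608 +0.600641 = +0.551033;  D = +0.538194+0.118253i
d^2_{2,0}: single k=0 term ⇒ +0.172617;  D = +0.156717+0.072362i
Y_2^{m'}(θ=1.8758,φ=3.8494) and Σ D·Y over m':
  (+0.1567-0.0724i)·(+0.0543-0.3472i)  (-0.5382+0.1183i)·(+0.1681-0.1439i)  (+0.5772+0.0000i)·(-0.2301+0.0000i)  (+0.5382+0.1183i)·(-0.1681-0.1439i)  (+0.1567+0.0724i)·(+0.0543+0.3472i)
Y_2^0(R⁻¹ n̂) = -0.312962+0.000000i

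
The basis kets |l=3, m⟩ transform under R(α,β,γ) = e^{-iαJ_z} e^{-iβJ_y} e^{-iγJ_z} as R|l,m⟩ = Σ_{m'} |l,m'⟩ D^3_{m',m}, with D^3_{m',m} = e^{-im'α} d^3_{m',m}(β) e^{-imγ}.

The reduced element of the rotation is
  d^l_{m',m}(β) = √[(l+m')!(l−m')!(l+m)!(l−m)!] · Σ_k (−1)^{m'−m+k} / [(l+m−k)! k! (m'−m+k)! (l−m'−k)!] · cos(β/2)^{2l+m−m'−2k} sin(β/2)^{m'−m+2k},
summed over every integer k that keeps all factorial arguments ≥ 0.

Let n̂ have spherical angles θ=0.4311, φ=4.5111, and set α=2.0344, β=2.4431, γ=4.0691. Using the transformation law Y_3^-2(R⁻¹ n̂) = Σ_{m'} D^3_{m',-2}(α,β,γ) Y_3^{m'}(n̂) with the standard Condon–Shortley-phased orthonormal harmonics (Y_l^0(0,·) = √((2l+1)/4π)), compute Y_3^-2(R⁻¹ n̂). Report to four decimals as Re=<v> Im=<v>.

Re=0.1640 Im=0.0054

Need the full column D^3_{m',-2} for m'=−3..3 at α=2.0344, β=2.4431, γ=4.0691.
cos(β/2)=0.342190, sin(β/2)=0.939631
d^3_{-3,-2}: single k=1 term ⇒ +0.010799;  D = -0.001124+0.010740i
d^3_{-2,-2}: k∈[0..1] ⇒ +0.001605 -0.060527 = -0.058922;  D = -0.055158+0.020722i
d^3_{-1,-2}: k∈[0..1] ⇒ -0.013941 +0.210234 = +0.196293;  D = -0.143916-0.133488i
d^3_{0,-2}: k∈[0..1] ⇒ +0.066305 -0.499947 = -0.433642;  D = +0.121596-0.416245i
d^3_{1,-2}: k∈[0..1] ⇒ -0.210234 +0.792599 = +0.582365;  D = +0.573020-0.103908i
d^3_{2,-2}: k∈[0..1] ⇒ +0.456387 -0.688246 = -0.231859;  D = +0.139020+0.185559i
d^3_{3,-2}: single k=0 term ⇒ -0.613944;  D = +0.274870-0.548976i
Y_3^{m'}(θ=0.4311,φ=4.5111) and Σ D·Y over m':
  (-0.0011+0.0107i)·(+0.0173-0.0251i)  (-0.0552+0.0207i)·(-0.1492-0.0635i)  (-0.1439-0.1335i)·(-0.0844+0.4138i)  (+0.1216-0.4162i)·(+0.3821+0.0000i)  (+0.5730-0.1039i)·(+0.0844+0.4138i)  (+0.1390+0.1856i)·(-0.1492+0.0635i)  (+0.2749-0.5490i)·(-0.0173-0.0251i)
Y_3^-2(R⁻¹ n̂) = +0.163973+0.005390i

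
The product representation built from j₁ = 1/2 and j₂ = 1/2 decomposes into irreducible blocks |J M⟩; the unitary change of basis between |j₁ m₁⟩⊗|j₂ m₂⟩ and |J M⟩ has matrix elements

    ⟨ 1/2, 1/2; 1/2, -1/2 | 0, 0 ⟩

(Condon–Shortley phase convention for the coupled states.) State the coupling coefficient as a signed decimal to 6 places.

+√(1/2) = +0.707107

triangle: 1!*0!*0!/2! = 1/2
(j±m)!: 1!*0!*0!*1!*0!*0! = 1
prefactor² = (2J+1)*Δ*N² = 1/2
  k=0: +1/(0!*1!*0!*0!*0!*0!) = 1
Σ = 1  ⇒  CG² = 1/2*1² = 1/2
CG = +√(1/2) = +0.707107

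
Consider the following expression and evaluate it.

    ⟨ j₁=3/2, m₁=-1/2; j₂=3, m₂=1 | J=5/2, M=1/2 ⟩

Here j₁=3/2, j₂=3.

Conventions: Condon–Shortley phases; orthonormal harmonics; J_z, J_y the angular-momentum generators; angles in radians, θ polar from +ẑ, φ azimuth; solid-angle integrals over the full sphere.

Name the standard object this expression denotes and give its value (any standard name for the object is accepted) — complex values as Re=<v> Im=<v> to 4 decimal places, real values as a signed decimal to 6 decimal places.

This is a Clebsch–Gordan (vector-coupling) coefficient.
√[6·2!1!4!/8! · 1!2!4!2!3!2!] = √(288/35)
  +(−1)^1/∏(1,1,1,3,0,1)! = -1/6  (running -1/6)
  +(−1)^2/∏(2,0,0,2,1,2)! = 1/8  (running -1/24)
⟨..|..⟩ = √(288/35)·(-1/24) = -0.119523

Clebsch–Gordan coefficient, −√(1/70) ≈ -0.119523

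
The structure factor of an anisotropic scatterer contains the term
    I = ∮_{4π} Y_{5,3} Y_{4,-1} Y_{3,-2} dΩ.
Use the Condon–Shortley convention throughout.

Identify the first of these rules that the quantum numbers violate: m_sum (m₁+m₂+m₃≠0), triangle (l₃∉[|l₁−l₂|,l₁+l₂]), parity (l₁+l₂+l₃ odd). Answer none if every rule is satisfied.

none

m₁+m₂+m₃ = 3 − 1 − 2 = 0  ✓
triangle: |5−4|=1 ≤ l₃=3 ≤ 5+4=9  ✓
parity: l₁+l₂+l₃ = 12 is even  ✓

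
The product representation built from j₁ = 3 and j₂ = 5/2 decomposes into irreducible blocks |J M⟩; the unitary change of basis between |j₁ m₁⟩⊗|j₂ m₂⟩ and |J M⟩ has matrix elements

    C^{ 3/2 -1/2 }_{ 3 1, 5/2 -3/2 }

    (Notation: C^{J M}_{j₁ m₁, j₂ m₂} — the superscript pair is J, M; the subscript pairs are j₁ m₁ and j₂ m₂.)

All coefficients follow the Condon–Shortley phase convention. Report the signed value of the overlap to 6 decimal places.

-0.483046  (= −√(7/30))

j₁+j₂−J=4  J+j₁−j₂=2  J−j₁+j₂=1  j₁+j₂+J+1=8
(j₁±m₁, j₂±m₂, J±M) = (4,2,1,4,1,2)
P² = 384/35
sum k=0..1:
  [0] +1/48 = 1/48
  [1] −1/6 = -1/6
S = -7/48
C² = P²·S² = 7/30 ; C = -0.483046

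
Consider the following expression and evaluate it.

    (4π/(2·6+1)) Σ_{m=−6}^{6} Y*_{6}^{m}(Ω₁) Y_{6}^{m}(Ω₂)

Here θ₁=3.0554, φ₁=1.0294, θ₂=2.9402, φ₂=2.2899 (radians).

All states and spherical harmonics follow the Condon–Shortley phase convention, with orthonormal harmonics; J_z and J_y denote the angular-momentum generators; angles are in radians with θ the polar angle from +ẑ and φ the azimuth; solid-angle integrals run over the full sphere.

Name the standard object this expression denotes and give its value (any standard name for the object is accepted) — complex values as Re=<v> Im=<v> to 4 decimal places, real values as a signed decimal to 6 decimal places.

Legendre polynomial (addition theorem), +0.644566

This sum is the spherical-harmonic addition theorem: it equals the Legendre polynomial P_l(cos γ) of the angle γ between the two directions.
Addition theorem: P_6(cos γ) = (4π/13) Σ_m Y*_{lm}(Ω₁) Y_{lm}(Ω₂), m = −6…6:
  m=-6: Y*=+0.000000-0.000000i  Y=+0.000012-0.000029i  product +0.000000-0.000000i
  m=-5: Y*=-0.000003+0.000007i  Y=-0.000230-0.000472i  product +0.000000-0.000000i
  m=-4: Y*=-0.000109-0.000161i  Y=-0.005270-0.001431i  product +0.000000+0.000001i
  m=-3: Y*=+0.003274-0.000175i  Y=-0.032165+0.021374i  product -0.000102+0.000076i
  m=-2: Y*=-0.017706+0.033356i  Y=-0.024348+0.182558i  product -0.005658-0.004045i
  m=-1: Y*=-0.140844-0.234221i  Y=+0.351688+0.401708i  product +0.044555-0.138951i
  m=+0: Y*=+0.939276-0.000000i  Y=+0.627309+0.000000i  product +0.589216+0.000000i
  m=+1: Y*=+0.140844-0.234221i  Y=-0.351688+0.401708i  product +0.044555+0.138951i
  m=+2: Y*=-0.017706-0.033356i  Y=-0.024348-0.182558i  product -0.005658+0.004045i
  m=+3: Y*=-0.003274-0.000175i  Y=+0.032165+0.021374i  product -0.000102-0.000076i
  m=+4: Y*=-0.000109+0.000161i  Y=-0.005270+0.001431i  product +0.000000-0.000001i
  m=+5: Y*=+0.000003+0.000007i  Y=+0.000230-0.000472i  product +0.000000+0.000000i
  m=+6: Y*=+0.000000+0.000000i  Y=+0.000012+0.000029i  product +0.000000+0.000000i
Total Σ_m = +0.666808+0.000000i. Multiply by 0.966644: +0.644566+0.000000i. P_6(cos γ) = 0.644566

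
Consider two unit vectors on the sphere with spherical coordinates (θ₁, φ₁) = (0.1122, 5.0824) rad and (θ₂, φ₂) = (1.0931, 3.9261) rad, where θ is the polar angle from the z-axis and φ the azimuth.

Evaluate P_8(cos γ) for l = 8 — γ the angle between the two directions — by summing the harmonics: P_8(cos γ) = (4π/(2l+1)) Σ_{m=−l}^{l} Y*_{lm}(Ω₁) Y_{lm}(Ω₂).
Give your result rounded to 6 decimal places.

-0.082216

Addition theorem: P_8(cos γ) = (4π/17) Σ_m Y*_{lm}(Ω₁) Y_{lm}(Ω₂), m = −8…8:
  [-8]  conj(Y_{8,-8})(Ω₁) = (-0.000000, 0.000000) ; Y_{8,-8}(Ω₂) = (0.199380, 0.001421) ; Δ = (-0.000000, 0.000000)
  [-7]  conj(Y_{8,-7})(Ω₁) = (-0.000000, -0.000000) ; Y_{8,-7}(Ω₂) = (-0.290121, -0.293762) ; Δ = (-0.000000, 0.000000)
  [-6]  conj(Y_{8,-6})(Ω₁) = (0.000006, -0.000008) ; Y_{8,-6}(Ω₂) = (-0.002142, 0.400712) ; Δ = (0.000003, 0.000002)
  [-5]  conj(Y_{8,-5})(Ω₁) = (0.000161, 0.000046) ; Y_{8,-5}(Ω₂) = (0.024981, -0.024759) ; Δ = (0.000005, -0.000003)
  [-4]  conj(Y_{8,-4})(Ω₁) = (0.000186, 0.002049) ; Y_{8,-4}(Ω₂) = (0.334880, 0.001193) ; Δ = (0.000060, 0.000686)
  [-3]  conj(Y_{8,-3})(Ω₁) = (-0.016755, 0.008317) ; Y_{8,-3}(Ω₂) = (-0.149359, -0.150160) ; Δ = (0.003751, 0.001274)
  [-2]  conj(Y_{8,-2})(Ω₁) = (-0.089095, -0.081356) ; Y_{8,-2}(Ω₂) = (0.000425, -0.238321) ; Δ = (-0.019427, 0.021199)
  [-1]  conj(Y_{8,-1})(Ω₁) = (0.178563, -0.460362) ; Y_{8,-1}(Ω₂) = (-0.187293, 0.186960) ; Δ = (0.052626, 0.119607)
  [+0]  conj(Y_{8,0})(Ω₁) = (0.913979, -0.000000) ; Y_{8,0}(Ω₂) = (-0.202697, 0.000000) ; Δ = (-0.185261, 0.000000)
  [+1]  conj(Y_{8,1})(Ω₁) = (-0.178563, -0.460362) ; Y_{8,1}(Ω₂) = (0.187293, 0.186960) ; Δ = (0.052626, -0.119607)
  [+2]  conj(Y_{8,2})(Ω₁) = (-0.089095, 0.081356) ; Y_{8,2}(Ω₂) = (0.000425, 0.238321) ; Δ = (-0.019427, -0.021199)
  [+3]  conj(Y_{8,3})(Ω₁) = (0.016755, 0.008317) ; Y_{8,3}(Ω₂) = (0.149359, -0.150160) ; Δ = (0.003751, -0.001274)
  [+4]  conj(Y_{8,4})(Ω₁) = (0.000186, -0.002049) ; Y_{8,4}(Ω₂) = (0.334880, -0.001193) ; Δ = (0.000060, -0.000686)
  [+5]  conj(Y_{8,5})(Ω₁) = (-0.000161, 0.000046) ; Y_{8,5}(Ω₂) = (-0.024981, -0.024759) ; Δ = (0.000005, 0.000003)
  [+6]  conj(Y_{8,6})(Ω₁) = (0.000006, 0.000008) ; Y_{8,6}(Ω₂) = (-0.002142, -0.400712) ; Δ = (0.000003, -0.000002)
  [+7]  conj(Y_{8,7})(Ω₁) = (0.000000, -0.000000) ; Y_{8,7}(Ω₂) = (0.290121, -0.293762) ; Δ = (-0.000000, -0.000000)
  [+8]  conj(Y_{8,8})(Ω₁) = (-0.000000, -0.000000) ; Y_{8,8}(Ω₂) = (0.199380, -0.001421) ; Δ = (-0.000000, -0.000000)
Total Σ_m = (-0.111223, -0.000000). Multiply by 0.739198: (-0.082216, -0.000000). P_8(cos γ) = -0.082216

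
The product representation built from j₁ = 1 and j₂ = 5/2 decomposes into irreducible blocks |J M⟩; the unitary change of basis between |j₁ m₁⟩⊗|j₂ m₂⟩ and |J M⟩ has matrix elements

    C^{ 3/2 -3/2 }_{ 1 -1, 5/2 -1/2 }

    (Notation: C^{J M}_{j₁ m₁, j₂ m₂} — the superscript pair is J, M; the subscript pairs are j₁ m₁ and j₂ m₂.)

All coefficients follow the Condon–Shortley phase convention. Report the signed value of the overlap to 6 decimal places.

+√(1/15) = +0.258199

triangle: 2!*0!*3!/6! = 12/720
(j±m)!: 0!*2!*2!*3!*0!*3! = 144
prefactor² = (2J+1)*Δ*N² = 48/5
  k=2: +1/(2!*0!*0!*0!*0!*3!) = 1/12
Σ = 1/12  ⇒  CG² = 48/5*(1/12)² = 1/15
CG = +√(1/15) = +0.258199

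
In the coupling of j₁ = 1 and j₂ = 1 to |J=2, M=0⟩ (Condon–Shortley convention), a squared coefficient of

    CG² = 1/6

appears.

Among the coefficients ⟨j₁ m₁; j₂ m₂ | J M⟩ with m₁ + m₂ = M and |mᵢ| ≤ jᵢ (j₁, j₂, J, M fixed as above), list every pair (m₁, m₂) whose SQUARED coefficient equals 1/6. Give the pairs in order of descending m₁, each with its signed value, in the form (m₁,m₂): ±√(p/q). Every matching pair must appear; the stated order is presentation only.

(1,-1): +√(1/6); (-1,1): +√(1/6)

Admissible pairs with m₁+m₂ = M = 0: (-1,1), (0,0), (1,-1)
  (m₁,m₂)=(1,-1): CG² = 1/6, CG = +√(1/6)   ← matches the target
  (m₁,m₂)=(0,0): CG² = 2/3, CG = +√(2/3)
  (m₁,m₂)=(-1,1): CG² = 1/6, CG = +√(1/6)   ← matches the target
Pairs with CG² = 1/6: (1,-1): +√(1/6); (-1,1): +√(1/6)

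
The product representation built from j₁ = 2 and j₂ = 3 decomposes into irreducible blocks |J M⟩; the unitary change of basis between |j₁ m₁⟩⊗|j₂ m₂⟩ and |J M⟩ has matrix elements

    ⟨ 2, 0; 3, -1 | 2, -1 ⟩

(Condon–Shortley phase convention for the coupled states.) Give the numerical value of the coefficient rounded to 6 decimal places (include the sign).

triangle: 3!·1!·3!/8! = 36/40320
(j±m)!: 2!·2!·2!·4!·1!·3! = 1152
prefactor² = (2J+1)·Δ·N² = 36/7
  k=1: −1/(1!·2!·1!·1!·0!·2!) = -1/4
  k=2: +1/(2!·1!·0!·0!·1!·3!) = 1/12
Σ = -1/6  ⇒  CG² = 36/7·(-1/6)² = 1/7
CG = −√(1/7) = -0.377964

-0.377964  (= −√(1/7))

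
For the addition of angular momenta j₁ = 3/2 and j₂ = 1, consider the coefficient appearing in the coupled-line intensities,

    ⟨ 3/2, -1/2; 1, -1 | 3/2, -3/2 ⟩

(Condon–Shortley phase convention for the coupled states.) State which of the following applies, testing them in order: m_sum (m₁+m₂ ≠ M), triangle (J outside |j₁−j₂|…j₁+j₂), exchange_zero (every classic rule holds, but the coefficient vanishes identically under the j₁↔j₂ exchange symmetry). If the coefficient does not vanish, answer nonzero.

m-sum: m₁+m₂ = -1/2+(-1) = -3/2, M = -3/2  ✓
triangle: |j₁−j₂| = 1/2 ≤ J = 3/2 ≤ j₁+j₂ = 5/2  ✓
exchange: j₁≠j₂ or m₁≠m₂ — the exchange symmetry imposes no constraint here
value check: CG = +√(2/5) = +0.632456 ≠ 0

nonzero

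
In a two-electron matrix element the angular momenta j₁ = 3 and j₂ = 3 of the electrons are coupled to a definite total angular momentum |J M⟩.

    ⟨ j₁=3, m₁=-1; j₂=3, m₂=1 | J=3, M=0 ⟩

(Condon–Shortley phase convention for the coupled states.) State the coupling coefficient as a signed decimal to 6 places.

j₁+j₂−J=3  J+j₁−j₂=3  J−j₁+j₂=3  j₁+j₂+J+1=10
(j₁±m₁, j₂±m₂, J±M) = (2,4,4,2,3,3)
P² = 864/25
sum k=1..3:
  [1] −1/72 = -1/72
  [2] +1/8 = 1/8
  [3] −1/24 = -1/24
S = 5/72
C² = P²·S² = 1/6 ; C = +0.408248

+√(1/6) ≈ +0.408248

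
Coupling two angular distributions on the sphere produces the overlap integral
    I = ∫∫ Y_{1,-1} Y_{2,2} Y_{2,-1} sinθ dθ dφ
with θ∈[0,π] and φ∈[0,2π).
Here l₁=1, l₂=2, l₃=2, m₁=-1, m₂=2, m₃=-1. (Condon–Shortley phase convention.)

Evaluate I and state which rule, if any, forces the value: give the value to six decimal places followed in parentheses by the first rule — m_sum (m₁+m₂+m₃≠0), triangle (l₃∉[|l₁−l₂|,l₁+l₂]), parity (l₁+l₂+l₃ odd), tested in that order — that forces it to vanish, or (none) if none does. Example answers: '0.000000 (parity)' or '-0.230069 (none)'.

l₁+l₂+l₃=5 is odd: 3j(l;000)=0 ⇒ I=0

0.000000 (parity)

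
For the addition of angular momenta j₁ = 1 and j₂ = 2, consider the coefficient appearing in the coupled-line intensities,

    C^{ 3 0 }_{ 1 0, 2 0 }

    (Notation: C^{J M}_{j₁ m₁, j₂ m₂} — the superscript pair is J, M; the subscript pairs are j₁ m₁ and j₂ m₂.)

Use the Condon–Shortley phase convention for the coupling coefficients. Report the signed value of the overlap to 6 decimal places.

√[7·0!2!4!/7! · 1!1!2!2!3!3!] = √(48/5)
  +(−1)^0/∏(0,0,1,2,1,2)! = 1/4  (running 1/4)
⟨..|..⟩ = √(48/5)·(1/4) = +0.774597

+0.774597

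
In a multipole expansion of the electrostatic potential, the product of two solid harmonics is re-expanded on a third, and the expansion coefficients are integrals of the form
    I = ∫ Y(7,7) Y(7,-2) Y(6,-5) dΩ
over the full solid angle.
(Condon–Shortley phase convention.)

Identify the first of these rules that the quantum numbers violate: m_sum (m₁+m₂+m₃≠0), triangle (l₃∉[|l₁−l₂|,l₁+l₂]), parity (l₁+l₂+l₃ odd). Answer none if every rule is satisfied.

none

Σmᵢ = 0  ✓
l₃∈[|l₁−l₂|,l₁+l₂]=[0,14], have l₃=6  ✓
Σlᵢ = 20 ⇒ even  ✓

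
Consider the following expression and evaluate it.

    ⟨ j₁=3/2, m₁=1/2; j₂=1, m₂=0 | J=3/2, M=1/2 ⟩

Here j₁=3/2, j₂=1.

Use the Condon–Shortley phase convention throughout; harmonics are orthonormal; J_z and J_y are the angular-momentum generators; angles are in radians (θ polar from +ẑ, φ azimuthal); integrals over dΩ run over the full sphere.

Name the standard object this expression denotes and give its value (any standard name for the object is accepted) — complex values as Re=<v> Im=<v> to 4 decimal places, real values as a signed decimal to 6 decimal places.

Clebsch–Gordan coefficient, +√(1/15) ≈ +0.258199

This is a Clebsch–Gordan (vector-coupling) coefficient.
√[4·1!2!1!/5! · 2!1!1!1!2!1!] = √(4/15)
  +(−1)^0/∏(0,1,1,1,1,0)! = 1  (running 1)
  +(−1)^1/∏(1,0,0,0,2,1)! = -1/2  (running 1/2)
⟨..|..⟩ = √(4/15)·(1/2) = +0.258199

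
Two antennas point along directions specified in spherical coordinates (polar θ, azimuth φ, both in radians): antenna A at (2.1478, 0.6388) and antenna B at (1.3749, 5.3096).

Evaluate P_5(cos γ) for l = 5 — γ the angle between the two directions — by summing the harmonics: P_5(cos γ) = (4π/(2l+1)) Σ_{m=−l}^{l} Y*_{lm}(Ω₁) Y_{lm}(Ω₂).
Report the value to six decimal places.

Summing Y*_{l m}(θ₁,φ₁)·Y_{l m}(θ₂,φ₂) over m ∈ [−5, 5]; prefactor 4π/(2·5+1) = 1.142397:
  term(m=-5) = -0.01670 + 0.07914j   from Y*(Ω₁)=-0.19166 - 0.01005j, Y(Ω₂)=0.06528 - 0.41632j
  term(m=-4) = -0.10302 - 0.01730j   from Y*(Ω₁)=0.32904 - 0.21860j, Y(Ω₂)=-0.19300 - 0.18079j
  term(m=-3) = -0.00915 + 0.07296j   from Y*(Ω₁)=-0.11579 + 0.32158j, Y(Ω₂)=0.20992 - 0.04713j
  term(m=-2) = 0.01952 + 0.00163j   from Y*(Ω₁)=0.02013 + 0.06667j, Y(Ω₂)=0.10340 - 0.26162j
  term(m=-1) = 0.00229 - 0.05501j   from Y*(Ω₁)=-0.28155 - 0.20910j, Y(Ω₂)=0.08828 + 0.12982j
  term(m=+0) = 0.00455 + 0.00000j   from Y*(Ω₁)=0.01607 + 0.00000j, Y(Ω₂)=0.28315 + 0.00000j
  term(m=+1) = 0.00229 + 0.05501j   from Y*(Ω₁)=0.28155 - 0.20910j, Y(Ω₂)=-0.08828 + 0.12982j
  term(m=+2) = 0.01952 - 0.00163j   from Y*(Ω₁)=0.02013 - 0.06667j, Y(Ω₂)=0.10340 + 0.26162j
  term(m=+3) = -0.00915 - 0.07296j   from Y*(Ω₁)=0.11579 + 0.32158j, Y(Ω₂)=-0.20992 - 0.04713j
  term(m=+4) = -0.10302 + 0.01730j   from Y*(Ω₁)=0.32904 + 0.21860j, Y(Ω₂)=-0.19300 + 0.18079j
  term(m=+5) = -0.01670 - 0.07914j   from Y*(Ω₁)=0.19166 - 0.01005j, Y(Ω₂)=-0.06528 - 0.41632j
Σ over m = -0.20957 + 0.00000j; ×(4π/11) → -0.23941 + 0.00000j. Real part: -0.239410

-0.239410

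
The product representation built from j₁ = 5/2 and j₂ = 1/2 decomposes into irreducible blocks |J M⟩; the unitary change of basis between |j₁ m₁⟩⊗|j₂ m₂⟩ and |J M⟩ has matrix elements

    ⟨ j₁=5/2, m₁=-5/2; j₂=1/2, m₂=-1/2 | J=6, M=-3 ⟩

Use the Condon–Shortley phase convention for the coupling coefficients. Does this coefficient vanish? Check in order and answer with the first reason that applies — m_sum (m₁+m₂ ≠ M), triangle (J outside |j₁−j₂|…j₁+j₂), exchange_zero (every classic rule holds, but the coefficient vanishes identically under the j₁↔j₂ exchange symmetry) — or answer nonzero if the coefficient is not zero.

triangle

m-sum: m₁+m₂ = -5/2+(-1/2) = -3, M = -3  ✓
triangle: need |j₁−j₂| ≤ J ≤ j₁+j₂, i.e. J ∈ [2, 3]; J = 6 is outside ✗ ⇒ coefficient is 0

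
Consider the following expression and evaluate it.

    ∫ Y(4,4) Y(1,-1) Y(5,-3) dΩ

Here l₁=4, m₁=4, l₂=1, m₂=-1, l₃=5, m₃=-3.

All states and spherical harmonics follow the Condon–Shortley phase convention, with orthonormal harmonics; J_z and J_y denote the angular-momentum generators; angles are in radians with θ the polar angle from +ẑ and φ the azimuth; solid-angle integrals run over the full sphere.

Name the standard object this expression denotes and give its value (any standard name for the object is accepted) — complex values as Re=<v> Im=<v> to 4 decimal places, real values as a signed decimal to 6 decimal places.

This is a Gaunt coefficient — the integral of a triple product of spherical harmonics over the sphere.
Checks pass: Σm=0; 10 even; l₃=5∈[3,5].
(2·4+1)(2·1+1)(2·5+1) = 297
Δ: 0! 8! 2! / 11! → 1/495
sum: t=0:+1/576 = 1/576
3j²(4 1 5; 0 0 0) = Δ·Π!·Σ² = 5/99  (sign -1)
sum: t=0:+1/80640 = 1/80640
3j²(4 1 5; 4 -1 -3) = Δ·Π!·Σ² = 1/495  (sign +1)
combine: 4πI² = 297·5/99·1/495 = 1/33
take √, sign -1: I = -0.04910640

Gaunt coefficient, -0.049106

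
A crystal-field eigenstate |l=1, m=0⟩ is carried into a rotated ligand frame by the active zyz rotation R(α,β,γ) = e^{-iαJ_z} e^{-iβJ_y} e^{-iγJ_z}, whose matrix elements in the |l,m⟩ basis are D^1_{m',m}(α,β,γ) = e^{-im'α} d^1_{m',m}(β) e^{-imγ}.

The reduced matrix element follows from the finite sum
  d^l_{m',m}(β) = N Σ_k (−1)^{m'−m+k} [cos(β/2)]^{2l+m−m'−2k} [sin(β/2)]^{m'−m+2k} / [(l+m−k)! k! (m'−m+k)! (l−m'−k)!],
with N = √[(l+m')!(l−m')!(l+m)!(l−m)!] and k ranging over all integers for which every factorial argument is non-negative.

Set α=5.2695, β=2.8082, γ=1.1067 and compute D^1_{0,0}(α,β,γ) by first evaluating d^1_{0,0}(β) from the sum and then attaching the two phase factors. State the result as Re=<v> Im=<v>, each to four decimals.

First d^1_{0,0}(β=2.8082), then the phase factors e^{-i(0)α} and e^{-i(0)γ}:
c=cos(2.808200/2)=0.165925, s=sin(2.808200/2)=0.986138; N=√[1·1·1·1]=1.000000
The bounds max(0,m−m')=0 and min(l+m,l−m')=1 give 2 terms
  k=0: (−1)^0·1.0000/(1)·0.1659^2·0.9861^0 = +0.027531
  k=1: (−1)^1·1.0000/(1)·0.1659^0·0.9861^2 = -0.972469
d^1_{0,0}(2.8082) = +0.027531 -0.972469 = -0.944938
Phases: e^{-i·(0)·5.2695}=+1.000000+0.000000i, e^{-i·(0)·1.1067}=+1.000000+0.000000i ⇒ D=-0.944938+0.000000i

Re=-0.9449 Im=0.0000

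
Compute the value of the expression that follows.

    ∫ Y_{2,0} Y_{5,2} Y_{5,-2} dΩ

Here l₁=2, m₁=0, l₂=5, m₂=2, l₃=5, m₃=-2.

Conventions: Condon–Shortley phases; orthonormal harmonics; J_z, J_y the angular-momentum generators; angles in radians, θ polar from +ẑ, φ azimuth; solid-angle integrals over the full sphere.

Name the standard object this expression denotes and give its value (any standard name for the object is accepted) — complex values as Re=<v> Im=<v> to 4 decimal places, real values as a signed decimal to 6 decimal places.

This is a Gaunt coefficient — the integral of a triple product of spherical harmonics over the sphere.
Checks pass: Σm=0; 12 even; l₃=5∈[3,7].
(2·2+1)(2·5+1)(2·5+1) = 605
Δ: 2! 2! 8! / 13! → 1/38610
sum: t=0:+1/2880 t=1:−1/576 t=2:+1/2880 = -1/960
3j²(2 5 5; 0 0 0) = Δ·Π!·Σ² = 10/429  (sign +1)
sum: t=0:+1/20160 t=1:−1/1440 t=2:+1/2880 = -1/3360
3j²(2 5 5; 0 2 -2) = Δ·Π!·Σ² = 6/715  (sign +1)
combine: 4πI² = 605·10/429·6/715 = 20/169
take √, sign +1: I = 0.09704356

Gaunt coefficient, +0.097044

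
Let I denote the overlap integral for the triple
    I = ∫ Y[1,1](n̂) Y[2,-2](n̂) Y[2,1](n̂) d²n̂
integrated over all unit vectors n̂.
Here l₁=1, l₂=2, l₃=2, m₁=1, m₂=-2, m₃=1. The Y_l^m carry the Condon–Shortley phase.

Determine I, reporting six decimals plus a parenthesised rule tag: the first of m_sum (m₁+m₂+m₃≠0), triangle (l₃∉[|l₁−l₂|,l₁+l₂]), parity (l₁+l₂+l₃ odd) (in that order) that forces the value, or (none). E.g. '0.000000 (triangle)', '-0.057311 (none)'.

0.000000 (parity)

L=5 odd ⇒ parity kills the (l;000) factor ⇒ I = 0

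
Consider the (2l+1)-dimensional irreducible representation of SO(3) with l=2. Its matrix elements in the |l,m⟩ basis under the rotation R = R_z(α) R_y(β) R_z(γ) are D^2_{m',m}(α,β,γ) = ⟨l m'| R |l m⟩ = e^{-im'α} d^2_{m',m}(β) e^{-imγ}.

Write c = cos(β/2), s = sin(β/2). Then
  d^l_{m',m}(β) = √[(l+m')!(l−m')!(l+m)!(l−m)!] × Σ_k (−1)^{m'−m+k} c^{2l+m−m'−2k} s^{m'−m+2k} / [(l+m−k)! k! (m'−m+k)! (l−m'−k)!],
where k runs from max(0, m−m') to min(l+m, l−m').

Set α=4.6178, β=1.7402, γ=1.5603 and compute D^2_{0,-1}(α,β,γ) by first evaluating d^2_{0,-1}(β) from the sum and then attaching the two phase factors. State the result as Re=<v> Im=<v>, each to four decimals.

Re=0.0021 Im=0.2035

Split into d^2_{0,-1}(β=1.7402) × two z-phases.
With c≡cos(β/2)=0.644750 and s≡sin(β/2)=0.764393, N=[2·2·1·6]^{1/2}=4.898979
k: max(0,(-1)−(0))=0 … min(2+(-1),2−(0))=1
  k=0: (−1)^1·4.8990/(2)·0.6448^3·0.7644^1 = -0.501842
  k=1: (−1)^2·4.8990/(2)·0.6448^1·0.7644^3 = +0.705371
d^2_{0,-1}(1.7402) = -0.501842 +0.705371 = +0.203530
Phases: e^{-i·(0)·4.6178}=+1.000000+0.000000i, e^{-i·(-1)·1.5603}=+0.010496+0.999945i ⇒ D=+0.002136+0.203518i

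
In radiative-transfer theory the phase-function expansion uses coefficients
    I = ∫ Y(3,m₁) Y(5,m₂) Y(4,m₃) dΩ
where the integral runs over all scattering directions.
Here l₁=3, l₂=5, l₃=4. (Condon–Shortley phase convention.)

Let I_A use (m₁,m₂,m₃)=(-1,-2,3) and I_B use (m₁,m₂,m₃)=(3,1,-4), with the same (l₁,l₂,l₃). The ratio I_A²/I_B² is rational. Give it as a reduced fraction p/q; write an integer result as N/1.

Shared (l₁,l₂,l₃)=(3,5,4): N and (l;000)² cancel in I_A²/I_B².
A: Δ = 4!·2!·6!/13! = 1/180180; Racah Σ t=2..3: t=2:+1/960 t=3:−1/4320 = 7/8640; ⇒ 3j(3 5 4; -1 -2 3)² = 343/12870, sgn -1
B: Δ = 4!·2!·6!/13! = 1/180180; Racah Σ t=0..0: t=0:+1/34560 = 1/34560; ⇒ 3j(3 5 4; 3 1 -4)² = 1/429, sgn +1
I_A²/I_B² = (343/12870)/(1/429) = 343/30

343/30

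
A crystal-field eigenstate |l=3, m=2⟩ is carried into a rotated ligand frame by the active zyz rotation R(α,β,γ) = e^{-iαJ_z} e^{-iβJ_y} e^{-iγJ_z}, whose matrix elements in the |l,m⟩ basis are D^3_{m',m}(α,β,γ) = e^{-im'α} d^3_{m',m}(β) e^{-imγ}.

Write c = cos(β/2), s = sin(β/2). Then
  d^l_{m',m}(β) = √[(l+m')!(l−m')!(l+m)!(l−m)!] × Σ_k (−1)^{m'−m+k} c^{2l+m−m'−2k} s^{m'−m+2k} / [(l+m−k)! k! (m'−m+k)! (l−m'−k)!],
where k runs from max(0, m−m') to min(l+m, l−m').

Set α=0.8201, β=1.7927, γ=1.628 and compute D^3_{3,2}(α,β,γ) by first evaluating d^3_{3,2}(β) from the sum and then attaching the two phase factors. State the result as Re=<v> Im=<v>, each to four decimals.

Re=-0.1533 Im=-0.0976

First d^3_{3,2}(β=1.7927), then the phase factors e^{-i(3)α} and e^{-i(2)γ}:
With c≡cos(β/2)=0.624465 and s≡sin(β/2)=0.781053, N=[720·1·120·1]^{1/2}=293.938769
k: max(0,(2)−(3))=0 … min(3+(2),3−(3))=0
  k=0: (−1)^1·293.9388/(120)·0.6245^5·0.7811^1 = -0.181676
d^3_{3,2}(1.7927) = -0.181676
Phases: e^{-i·(3)·0.8201}=-0.776759-0.629798i, e^{-i·(2)·1.6280}=-0.993463+0.114158i ⇒ D=-0.153257-0.097561i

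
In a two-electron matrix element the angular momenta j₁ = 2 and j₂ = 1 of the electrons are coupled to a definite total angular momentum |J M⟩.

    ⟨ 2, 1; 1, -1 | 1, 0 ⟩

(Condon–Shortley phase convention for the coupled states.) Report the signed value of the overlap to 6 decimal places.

+√(3/10) ≈ +0.547723

√[3·2!2!0!/5! · 3!1!0!2!1!1!] = √(6/5)
  +(−1)^0/∏(0,2,1,0,1,0)! = 1/2  (running 1/2)
⟨..|..⟩ = √(6/5)·(1/2) = +0.547723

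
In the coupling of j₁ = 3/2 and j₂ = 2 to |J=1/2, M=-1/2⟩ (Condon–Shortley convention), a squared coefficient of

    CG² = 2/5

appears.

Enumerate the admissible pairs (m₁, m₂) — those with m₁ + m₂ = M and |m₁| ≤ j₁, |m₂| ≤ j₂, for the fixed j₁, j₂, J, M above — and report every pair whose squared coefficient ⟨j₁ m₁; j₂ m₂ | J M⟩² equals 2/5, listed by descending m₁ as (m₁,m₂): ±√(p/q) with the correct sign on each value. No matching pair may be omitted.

(3/2,-2): +√(2/5)

Admissible pairs with m₁+m₂ = M = -1/2: (-3/2,1), (-1/2,0), (1/2,-1), (3/2,-2)
  (m₁,m₂)=(3/2,-2): CG² = 2/5, CG = +√(2/5)   ← matches the target
  (m₁,m₂)=(1/2,-1): CG² = 3/10, CG = −√(3/10)
  (m₁,m₂)=(-1/2,0): CG² = 1/5, CG = +√(1/5)
  (m₁,m₂)=(-3/2,1): CG² = 1/10, CG = −√(1/10)
Pairs with CG² = 2/5: (3/2,-2): +√(2/5)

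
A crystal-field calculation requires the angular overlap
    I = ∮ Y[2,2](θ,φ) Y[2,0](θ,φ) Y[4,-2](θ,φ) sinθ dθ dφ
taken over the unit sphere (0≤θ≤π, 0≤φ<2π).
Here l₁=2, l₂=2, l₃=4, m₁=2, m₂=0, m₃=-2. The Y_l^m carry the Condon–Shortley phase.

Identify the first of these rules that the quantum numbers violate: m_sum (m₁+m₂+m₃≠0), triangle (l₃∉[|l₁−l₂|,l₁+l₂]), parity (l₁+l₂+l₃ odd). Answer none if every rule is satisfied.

Σmᵢ = 0  ✓
l₃∈[|l₁−l₂|,l₁+l₂]=[0,4], have l₃=4  ✓
Σlᵢ = 8 ⇒ even  ✓

none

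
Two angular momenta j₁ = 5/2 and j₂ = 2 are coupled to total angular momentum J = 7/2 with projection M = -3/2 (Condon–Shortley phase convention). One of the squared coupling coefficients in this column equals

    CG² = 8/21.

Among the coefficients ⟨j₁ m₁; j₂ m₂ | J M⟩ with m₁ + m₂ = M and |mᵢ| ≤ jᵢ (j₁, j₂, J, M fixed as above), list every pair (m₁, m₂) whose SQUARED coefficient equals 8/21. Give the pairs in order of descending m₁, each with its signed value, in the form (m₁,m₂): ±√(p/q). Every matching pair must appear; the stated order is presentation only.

(1/2,-2): +√(8/21)

Admissible pairs with m₁+m₂ = M = -3/2: (-5/2,1), (-3/2,0), (-1/2,-1), (1/2,-2)
  (m₁,m₂)=(1/2,-2): CG² = 8/21, CG = +√(8/21)   ← matches the target
  (m₁,m₂)=(-1/2,-1): CG² = 2/21, CG = +√(2/21)
  (m₁,m₂)=(-3/2,0): CG² = 2/7, CG = −√(2/7)
  (m₁,m₂)=(-5/2,1): CG² = 5/21, CG = −√(5/21)
Pairs with CG² = 8/21: (1/2,-2): +√(8/21)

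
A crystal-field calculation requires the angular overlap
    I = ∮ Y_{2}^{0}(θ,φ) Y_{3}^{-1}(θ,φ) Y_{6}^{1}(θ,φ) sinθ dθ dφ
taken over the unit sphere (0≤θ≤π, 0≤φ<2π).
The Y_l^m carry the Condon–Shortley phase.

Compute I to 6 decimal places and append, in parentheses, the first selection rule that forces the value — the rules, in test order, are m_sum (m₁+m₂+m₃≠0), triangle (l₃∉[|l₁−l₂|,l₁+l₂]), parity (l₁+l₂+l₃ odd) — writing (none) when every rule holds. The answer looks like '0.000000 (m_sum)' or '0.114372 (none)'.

0.000000 (triangle)

l₃=6 ∉ [1,5] — triangle fails ⇒ I = 0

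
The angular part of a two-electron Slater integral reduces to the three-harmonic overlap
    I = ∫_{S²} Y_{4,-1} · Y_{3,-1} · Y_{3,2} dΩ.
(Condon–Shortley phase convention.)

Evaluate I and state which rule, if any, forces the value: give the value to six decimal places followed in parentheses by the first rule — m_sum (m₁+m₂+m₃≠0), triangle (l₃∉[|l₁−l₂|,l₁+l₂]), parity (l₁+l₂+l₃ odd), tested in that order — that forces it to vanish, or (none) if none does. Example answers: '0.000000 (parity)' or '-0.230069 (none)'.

0.145070 (none)

m-sum 0 ✓  L=10 even ✓  1≤3≤7 ✓
Π(2lᵢ+1) = 9×7×7 = 441
triangle coeff Δ(4,3,3) = 1/34650
Σ_t [1,3]: t=1:−1/72 t=2:+1/16 t=3:−1/72 = 5/144
(3j)²=2/77 [(4 3 3; 0 0 0)], sign=-1
Σ_t [1,2]: t=1:−1/144 t=2:+1/48 = 1/72
(3j)²=16/693 [(4 3 3; -1 -1 2)], sign=-1
⇒ 4πI² = 32/121
I = (+1)√(32/121/(4π)) = 0.14506992
No selection rule forces the value: the integral is nonzero (none).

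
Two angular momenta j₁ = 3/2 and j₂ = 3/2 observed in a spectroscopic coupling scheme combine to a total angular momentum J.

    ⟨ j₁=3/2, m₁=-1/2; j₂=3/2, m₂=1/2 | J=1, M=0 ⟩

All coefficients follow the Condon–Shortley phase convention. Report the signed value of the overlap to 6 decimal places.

-0.223607

√[3·2!1!1!/5! · 1!2!2!1!1!1!] = √(1/5)
  +(−1)^1/∏(1,1,1,1,0,0)! = -1  (running -1)
  +(−1)^2/∏(2,0,0,0,1,1)! = 1/2  (running -1/2)
⟨..|..⟩ = √(1/5)·(-1/2) = -0.223607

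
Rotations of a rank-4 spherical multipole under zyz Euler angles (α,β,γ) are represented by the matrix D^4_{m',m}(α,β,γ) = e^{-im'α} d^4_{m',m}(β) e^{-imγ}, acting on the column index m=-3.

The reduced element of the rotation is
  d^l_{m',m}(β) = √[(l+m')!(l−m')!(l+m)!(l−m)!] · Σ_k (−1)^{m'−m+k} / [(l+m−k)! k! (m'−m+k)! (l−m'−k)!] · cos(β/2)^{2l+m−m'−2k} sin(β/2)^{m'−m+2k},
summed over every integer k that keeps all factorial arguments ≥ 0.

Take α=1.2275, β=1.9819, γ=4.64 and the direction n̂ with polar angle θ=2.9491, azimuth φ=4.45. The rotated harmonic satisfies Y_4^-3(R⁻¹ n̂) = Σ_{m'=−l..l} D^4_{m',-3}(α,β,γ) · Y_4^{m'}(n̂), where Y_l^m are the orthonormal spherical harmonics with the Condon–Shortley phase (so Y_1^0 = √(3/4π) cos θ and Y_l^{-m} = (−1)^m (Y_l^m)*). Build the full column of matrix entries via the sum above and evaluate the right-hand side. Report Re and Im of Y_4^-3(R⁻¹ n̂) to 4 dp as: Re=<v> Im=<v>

Need the full column D^4_{m',-3} for m'=−4..4 at α=1.2275, β=1.9819, γ=4.6400.
cos(β/2)=0.547895, sin(β/2)=0.836547
d^4_{-4,-3}: single k=1 term ⇒ +0.035069;  D = +0.035062-0.000686i
d^4_{-3,-3}: k∈[0..1] ⇒ +0.008120 -0.132515 = -0.124394;  D = -0.039572+0.117932i
d^4_{-2,-3}: k∈[0..1] ⇒ -0.046391 +0.324447 = +0.278056;  D = -0.218457-0.172022i
d^4_{-1,-3}: k∈[0..1] ⇒ +0.150258 -0.583809 = -0.433551;  D = +0.367222-0.230467i
d^4_{0,-3}: k∈[0..1] ⇒ -0.341998 +0.797275 = +0.455278;  D = +0.098096+0.444584i
d^4_{1,-3}: k∈[0..1] ⇒ +0.583809 -0.816596 = -0.232787;  D = -0.230938-0.029283i
d^4_{2,-3}: k∈[0..1] ⇒ -0.756362 +0.587751 = -0.168611;  D = -0.076275+0.150372i
d^4_{3,-3}: k∈[0..1] ⇒ +0.720170 -0.239840 = +0.480330;  D = -0.330238-0.348797i
d^4_{4,-3}: single k=0 term ⇒ -0.444298;  D = +0.406624-0.179046i
Y_4^{m'}(θ=2.9491,φ=4.45) and Σ D·Y over m':
  (+0.0351-0.0007i)·(+0.0003+0.0005i)  (-0.0396+0.1179i)·(-0.0061+0.0061i)  (-0.2185-0.1720i)·(-0.0609-0.0352i)  (+0.3672-0.2305i)·(+0.0863-0.3212i)  (+0.0981+0.4446i)·(+0.6964+0.0000i)  (-0.2309-0.0293i)·(-0.0863-0.3212i)  (-0.0763+0.1504i)·(-0.0609+0.0352i)  (-0.3302-0.3488i)·(+0.0061+0.0061i)  (+0.4066-0.1790i)·(+0.0003-0.0005i)
Y_4^-3(R⁻¹ n̂) = +0.042731+0.249466i

Re=0.0427 Im=0.2495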